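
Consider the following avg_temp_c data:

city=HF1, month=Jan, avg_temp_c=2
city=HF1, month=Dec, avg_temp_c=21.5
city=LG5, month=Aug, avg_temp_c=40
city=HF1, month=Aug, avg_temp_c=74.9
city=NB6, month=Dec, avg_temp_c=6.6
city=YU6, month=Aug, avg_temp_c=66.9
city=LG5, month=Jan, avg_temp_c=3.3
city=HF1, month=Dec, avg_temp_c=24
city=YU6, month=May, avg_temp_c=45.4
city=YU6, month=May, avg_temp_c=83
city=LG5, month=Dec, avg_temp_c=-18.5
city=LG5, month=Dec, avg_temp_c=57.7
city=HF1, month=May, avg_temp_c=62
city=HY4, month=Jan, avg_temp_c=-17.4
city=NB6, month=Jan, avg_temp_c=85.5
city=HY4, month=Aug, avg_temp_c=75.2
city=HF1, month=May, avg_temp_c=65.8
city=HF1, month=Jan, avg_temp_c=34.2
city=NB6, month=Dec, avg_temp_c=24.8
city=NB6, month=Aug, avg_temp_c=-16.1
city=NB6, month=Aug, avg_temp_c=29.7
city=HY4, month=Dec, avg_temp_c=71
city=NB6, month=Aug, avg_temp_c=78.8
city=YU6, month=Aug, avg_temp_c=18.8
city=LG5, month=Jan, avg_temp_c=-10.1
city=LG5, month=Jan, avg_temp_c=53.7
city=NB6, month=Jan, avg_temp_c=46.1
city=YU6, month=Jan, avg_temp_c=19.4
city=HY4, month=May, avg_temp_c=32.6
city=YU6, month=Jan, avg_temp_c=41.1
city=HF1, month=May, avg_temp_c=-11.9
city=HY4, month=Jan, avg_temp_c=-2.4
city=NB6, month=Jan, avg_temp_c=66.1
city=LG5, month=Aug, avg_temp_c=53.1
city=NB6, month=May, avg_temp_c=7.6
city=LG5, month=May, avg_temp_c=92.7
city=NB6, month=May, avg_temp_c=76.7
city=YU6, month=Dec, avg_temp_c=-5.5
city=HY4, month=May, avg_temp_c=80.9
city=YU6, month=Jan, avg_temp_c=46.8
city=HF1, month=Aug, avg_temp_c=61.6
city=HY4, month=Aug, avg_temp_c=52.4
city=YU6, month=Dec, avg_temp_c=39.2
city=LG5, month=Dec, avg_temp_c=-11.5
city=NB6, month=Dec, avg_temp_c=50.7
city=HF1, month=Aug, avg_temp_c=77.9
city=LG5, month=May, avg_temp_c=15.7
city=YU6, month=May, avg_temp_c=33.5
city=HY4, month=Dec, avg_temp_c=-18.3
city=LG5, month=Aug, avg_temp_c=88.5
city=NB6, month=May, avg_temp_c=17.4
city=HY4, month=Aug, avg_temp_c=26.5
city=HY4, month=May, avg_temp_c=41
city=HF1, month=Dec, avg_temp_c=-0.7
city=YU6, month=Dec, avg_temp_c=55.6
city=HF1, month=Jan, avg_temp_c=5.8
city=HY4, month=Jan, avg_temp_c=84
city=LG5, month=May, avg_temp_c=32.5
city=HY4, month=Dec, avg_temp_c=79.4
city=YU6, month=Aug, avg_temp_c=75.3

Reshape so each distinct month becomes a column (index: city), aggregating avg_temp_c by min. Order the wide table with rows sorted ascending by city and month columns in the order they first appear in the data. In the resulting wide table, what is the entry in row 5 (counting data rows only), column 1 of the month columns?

With rows sorted ascending by city, row 5 is city=YU6. month columns in first-appearance order: Jan, Dec, Aug, May; column 1 is Jan.
Long rows with city=YU6, month=Jan: min(19.4, 41.1, 46.8) = 19.4.

19.4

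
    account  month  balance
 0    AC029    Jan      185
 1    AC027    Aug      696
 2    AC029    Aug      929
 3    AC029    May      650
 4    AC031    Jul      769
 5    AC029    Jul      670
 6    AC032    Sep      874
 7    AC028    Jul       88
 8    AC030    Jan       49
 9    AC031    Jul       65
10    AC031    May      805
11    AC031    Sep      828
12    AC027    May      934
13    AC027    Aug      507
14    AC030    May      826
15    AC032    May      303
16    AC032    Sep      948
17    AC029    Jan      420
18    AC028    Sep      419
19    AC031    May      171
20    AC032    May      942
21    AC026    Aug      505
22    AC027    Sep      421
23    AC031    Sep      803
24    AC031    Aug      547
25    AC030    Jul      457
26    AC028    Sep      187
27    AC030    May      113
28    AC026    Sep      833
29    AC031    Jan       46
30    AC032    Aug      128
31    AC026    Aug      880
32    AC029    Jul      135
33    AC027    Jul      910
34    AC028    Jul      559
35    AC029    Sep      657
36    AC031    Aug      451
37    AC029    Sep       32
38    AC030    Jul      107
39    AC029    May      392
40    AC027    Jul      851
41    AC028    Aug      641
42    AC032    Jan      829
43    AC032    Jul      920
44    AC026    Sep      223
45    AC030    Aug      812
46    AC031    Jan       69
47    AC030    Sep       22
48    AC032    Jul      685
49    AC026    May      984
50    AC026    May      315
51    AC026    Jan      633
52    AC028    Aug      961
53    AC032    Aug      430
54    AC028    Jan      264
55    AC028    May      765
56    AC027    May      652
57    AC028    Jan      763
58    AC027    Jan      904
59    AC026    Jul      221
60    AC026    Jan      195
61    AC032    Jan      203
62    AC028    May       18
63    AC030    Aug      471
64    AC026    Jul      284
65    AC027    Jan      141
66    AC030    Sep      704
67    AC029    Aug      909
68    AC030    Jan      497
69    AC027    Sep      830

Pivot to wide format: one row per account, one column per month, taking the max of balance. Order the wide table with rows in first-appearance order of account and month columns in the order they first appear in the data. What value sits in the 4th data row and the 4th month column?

920

With rows in first-appearance order of account, row 4 is account=AC032. month columns in first-appearance order: Jan, Aug, May, Jul, Sep; column 4 is Jul.
Long rows with account=AC032, month=Jul: max(920, 685) = 920.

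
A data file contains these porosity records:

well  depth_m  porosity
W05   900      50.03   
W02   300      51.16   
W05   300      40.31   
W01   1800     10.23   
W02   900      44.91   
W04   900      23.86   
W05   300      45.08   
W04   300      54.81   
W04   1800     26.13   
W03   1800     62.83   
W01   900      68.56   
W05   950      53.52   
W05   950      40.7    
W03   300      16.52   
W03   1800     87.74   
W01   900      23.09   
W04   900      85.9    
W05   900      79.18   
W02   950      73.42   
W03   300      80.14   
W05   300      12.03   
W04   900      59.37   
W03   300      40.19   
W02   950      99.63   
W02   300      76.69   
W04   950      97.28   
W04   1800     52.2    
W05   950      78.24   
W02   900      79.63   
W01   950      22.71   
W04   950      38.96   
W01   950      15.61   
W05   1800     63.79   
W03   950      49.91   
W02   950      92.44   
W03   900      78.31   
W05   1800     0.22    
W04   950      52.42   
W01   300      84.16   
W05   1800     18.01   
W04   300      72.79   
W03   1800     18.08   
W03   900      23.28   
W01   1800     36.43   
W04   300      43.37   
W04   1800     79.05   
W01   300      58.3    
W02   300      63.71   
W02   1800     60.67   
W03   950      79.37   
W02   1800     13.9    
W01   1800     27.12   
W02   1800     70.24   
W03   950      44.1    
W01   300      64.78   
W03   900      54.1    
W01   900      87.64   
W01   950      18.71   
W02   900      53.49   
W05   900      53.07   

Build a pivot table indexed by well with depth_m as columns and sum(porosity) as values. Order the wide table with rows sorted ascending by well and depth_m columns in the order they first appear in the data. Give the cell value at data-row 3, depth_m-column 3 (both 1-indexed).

168.65

With rows sorted ascending by well, row 3 is well=W03. depth_m columns in first-appearance order: 900, 300, 1800, 950; column 3 is 1800.
Long rows with well=W03, depth_m=1800: 62.83 + 87.74 + 18.08 = 168.65.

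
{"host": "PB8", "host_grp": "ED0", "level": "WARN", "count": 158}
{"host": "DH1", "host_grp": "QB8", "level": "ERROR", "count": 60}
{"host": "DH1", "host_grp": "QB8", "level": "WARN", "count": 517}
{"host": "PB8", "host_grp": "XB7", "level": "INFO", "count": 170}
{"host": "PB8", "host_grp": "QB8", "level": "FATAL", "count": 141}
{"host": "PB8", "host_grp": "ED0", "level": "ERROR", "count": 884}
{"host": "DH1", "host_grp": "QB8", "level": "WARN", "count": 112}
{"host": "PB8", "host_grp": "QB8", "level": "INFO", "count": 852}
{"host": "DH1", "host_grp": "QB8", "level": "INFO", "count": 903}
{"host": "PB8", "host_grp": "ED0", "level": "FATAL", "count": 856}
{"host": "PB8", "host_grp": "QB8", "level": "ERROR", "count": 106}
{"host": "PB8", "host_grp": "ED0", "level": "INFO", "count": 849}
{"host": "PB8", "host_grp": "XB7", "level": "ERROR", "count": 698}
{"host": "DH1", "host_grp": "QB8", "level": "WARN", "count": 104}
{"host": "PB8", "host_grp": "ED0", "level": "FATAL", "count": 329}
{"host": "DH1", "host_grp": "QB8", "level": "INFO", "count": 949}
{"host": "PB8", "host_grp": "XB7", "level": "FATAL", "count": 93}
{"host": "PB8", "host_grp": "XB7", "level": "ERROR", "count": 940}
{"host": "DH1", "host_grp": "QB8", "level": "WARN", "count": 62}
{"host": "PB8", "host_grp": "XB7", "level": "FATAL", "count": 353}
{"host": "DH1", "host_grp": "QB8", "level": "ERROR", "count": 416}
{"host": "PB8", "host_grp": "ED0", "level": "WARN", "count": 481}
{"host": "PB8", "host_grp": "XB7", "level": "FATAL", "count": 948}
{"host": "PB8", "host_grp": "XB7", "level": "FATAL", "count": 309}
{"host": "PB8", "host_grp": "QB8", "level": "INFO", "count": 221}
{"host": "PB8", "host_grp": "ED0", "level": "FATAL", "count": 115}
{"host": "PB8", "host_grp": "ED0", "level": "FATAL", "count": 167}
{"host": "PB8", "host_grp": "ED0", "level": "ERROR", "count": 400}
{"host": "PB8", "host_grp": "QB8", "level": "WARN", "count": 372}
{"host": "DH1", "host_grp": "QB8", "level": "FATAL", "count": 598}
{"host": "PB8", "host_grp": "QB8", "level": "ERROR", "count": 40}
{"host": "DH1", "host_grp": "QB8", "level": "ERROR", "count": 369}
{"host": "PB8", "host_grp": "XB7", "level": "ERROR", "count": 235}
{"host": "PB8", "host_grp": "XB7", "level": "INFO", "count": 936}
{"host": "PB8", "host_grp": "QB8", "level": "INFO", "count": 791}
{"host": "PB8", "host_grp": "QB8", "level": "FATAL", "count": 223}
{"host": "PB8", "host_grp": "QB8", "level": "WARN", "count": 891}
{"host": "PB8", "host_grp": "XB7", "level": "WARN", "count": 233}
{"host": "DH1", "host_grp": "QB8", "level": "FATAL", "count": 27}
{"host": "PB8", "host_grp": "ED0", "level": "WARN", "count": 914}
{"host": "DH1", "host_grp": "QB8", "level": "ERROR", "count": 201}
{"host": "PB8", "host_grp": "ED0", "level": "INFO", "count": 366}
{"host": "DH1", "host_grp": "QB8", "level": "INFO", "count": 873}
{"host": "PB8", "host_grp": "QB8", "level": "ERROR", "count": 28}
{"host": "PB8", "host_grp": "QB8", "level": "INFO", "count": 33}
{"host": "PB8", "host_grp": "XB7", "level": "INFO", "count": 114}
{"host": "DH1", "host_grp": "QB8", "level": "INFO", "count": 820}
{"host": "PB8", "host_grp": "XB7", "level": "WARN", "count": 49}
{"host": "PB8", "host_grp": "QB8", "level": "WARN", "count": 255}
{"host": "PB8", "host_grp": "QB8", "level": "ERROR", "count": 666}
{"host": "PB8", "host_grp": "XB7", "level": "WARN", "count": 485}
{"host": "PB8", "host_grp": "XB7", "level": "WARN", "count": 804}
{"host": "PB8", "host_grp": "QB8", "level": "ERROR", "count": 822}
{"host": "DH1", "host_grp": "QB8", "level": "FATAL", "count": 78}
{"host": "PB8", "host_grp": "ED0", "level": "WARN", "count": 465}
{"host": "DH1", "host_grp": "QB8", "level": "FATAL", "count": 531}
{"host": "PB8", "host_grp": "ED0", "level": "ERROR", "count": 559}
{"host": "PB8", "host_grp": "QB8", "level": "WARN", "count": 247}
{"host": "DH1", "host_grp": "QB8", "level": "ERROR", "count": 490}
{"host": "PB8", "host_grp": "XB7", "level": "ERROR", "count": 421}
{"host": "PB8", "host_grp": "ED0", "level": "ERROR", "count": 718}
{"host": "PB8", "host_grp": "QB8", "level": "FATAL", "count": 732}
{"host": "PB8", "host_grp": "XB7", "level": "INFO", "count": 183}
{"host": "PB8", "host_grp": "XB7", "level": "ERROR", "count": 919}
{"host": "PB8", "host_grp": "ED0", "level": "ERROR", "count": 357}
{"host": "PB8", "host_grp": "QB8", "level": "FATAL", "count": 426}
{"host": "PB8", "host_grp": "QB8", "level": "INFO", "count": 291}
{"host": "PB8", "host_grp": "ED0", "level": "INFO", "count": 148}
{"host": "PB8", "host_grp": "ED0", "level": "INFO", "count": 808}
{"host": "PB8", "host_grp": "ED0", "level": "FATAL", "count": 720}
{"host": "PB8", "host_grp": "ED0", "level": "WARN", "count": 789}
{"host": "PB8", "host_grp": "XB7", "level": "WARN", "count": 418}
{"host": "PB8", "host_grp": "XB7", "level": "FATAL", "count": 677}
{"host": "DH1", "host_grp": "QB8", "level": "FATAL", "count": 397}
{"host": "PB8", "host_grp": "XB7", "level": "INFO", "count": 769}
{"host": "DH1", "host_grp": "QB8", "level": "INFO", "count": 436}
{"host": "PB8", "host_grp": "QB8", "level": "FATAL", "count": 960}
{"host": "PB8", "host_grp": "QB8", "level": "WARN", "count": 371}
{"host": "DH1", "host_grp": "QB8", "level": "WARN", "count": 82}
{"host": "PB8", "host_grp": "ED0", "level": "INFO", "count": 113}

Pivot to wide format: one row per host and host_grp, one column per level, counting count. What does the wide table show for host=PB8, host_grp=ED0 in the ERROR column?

5

Rows with host=PB8, host_grp=ED0 and level=ERROR: count values are 884, 400, 559, 718, 357.
5 rows match — count = 5.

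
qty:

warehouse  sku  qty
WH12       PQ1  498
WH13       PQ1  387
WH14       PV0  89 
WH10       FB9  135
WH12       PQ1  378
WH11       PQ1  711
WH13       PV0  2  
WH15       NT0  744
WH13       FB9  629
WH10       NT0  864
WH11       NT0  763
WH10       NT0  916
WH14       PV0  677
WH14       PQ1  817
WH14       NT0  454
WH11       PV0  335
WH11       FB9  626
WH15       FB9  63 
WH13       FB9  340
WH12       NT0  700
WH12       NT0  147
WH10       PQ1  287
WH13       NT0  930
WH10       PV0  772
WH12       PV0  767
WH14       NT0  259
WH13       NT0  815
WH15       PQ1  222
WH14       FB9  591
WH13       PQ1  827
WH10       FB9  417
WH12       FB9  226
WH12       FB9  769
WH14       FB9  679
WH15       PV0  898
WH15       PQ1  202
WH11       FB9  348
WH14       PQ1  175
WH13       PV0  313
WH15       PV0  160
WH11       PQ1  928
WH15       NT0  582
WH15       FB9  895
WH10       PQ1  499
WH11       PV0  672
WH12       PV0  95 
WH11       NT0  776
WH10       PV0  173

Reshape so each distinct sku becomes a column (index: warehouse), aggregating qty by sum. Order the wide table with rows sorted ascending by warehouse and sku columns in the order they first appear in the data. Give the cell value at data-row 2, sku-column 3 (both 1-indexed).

974

With rows sorted ascending by warehouse, row 2 is warehouse=WH11. sku columns in first-appearance order: PQ1, PV0, FB9, NT0; column 3 is FB9.
Long rows with warehouse=WH11, sku=FB9: 626 + 348 = 974.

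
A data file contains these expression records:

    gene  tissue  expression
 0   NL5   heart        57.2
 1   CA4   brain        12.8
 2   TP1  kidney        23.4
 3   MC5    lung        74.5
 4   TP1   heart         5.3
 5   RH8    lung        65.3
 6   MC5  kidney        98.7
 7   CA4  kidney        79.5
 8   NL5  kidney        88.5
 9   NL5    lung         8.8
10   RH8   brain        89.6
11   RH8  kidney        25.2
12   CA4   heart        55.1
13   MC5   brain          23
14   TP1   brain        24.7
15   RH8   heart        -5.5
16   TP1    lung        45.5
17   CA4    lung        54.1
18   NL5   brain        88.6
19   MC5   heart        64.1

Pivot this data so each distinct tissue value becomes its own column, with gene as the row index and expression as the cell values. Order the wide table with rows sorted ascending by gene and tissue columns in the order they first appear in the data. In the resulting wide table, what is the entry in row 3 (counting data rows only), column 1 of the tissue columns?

With rows sorted ascending by gene, row 3 is gene=NL5. tissue columns in first-appearance order: heart, brain, kidney, lung; column 1 is heart.
Long rows with gene=NL5, tissue=heart: expression = 57.2.

57.2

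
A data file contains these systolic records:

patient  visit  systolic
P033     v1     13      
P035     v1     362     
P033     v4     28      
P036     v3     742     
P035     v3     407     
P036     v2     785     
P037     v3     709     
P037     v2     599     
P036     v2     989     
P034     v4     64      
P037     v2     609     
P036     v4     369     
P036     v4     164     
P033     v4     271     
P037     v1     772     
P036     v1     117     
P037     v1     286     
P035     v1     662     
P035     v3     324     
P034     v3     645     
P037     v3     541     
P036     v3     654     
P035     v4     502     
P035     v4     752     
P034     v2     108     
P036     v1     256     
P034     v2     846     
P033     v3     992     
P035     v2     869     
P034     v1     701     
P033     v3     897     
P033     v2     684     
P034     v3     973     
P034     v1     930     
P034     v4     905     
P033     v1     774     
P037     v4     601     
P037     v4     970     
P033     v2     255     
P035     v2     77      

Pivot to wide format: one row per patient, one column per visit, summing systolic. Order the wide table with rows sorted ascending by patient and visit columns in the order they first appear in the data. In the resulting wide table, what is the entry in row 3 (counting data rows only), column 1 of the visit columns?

With rows sorted ascending by patient, row 3 is patient=P035. visit columns in first-appearance order: v1, v4, v3, v2; column 1 is v1.
Long rows with patient=P035, visit=v1: 362 + 662 = 1024.

1024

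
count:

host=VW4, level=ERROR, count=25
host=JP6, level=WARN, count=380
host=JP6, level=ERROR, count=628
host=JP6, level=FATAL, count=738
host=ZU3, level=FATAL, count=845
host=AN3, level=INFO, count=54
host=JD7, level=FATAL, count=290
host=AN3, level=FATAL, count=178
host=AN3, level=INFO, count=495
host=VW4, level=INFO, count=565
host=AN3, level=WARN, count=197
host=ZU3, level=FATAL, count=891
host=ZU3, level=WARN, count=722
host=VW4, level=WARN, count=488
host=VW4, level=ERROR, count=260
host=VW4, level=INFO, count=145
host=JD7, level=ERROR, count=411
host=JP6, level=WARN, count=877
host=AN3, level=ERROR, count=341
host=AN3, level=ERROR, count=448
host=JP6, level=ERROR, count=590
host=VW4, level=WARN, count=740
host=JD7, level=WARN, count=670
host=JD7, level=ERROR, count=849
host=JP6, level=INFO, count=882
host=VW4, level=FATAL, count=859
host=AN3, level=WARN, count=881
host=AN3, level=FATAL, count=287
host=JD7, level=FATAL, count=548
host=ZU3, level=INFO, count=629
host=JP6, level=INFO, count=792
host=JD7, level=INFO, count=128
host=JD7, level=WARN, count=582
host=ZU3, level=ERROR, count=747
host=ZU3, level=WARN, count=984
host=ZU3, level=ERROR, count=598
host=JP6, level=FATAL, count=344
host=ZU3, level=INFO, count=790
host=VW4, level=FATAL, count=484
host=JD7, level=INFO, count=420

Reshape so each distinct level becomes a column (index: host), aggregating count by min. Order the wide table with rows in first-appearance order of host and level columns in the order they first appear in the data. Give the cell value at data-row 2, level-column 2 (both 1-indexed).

380

With rows in first-appearance order of host, row 2 is host=JP6. level columns in first-appearance order: ERROR, WARN, FATAL, INFO; column 2 is WARN.
Long rows with host=JP6, level=WARN: min(380, 877) = 380.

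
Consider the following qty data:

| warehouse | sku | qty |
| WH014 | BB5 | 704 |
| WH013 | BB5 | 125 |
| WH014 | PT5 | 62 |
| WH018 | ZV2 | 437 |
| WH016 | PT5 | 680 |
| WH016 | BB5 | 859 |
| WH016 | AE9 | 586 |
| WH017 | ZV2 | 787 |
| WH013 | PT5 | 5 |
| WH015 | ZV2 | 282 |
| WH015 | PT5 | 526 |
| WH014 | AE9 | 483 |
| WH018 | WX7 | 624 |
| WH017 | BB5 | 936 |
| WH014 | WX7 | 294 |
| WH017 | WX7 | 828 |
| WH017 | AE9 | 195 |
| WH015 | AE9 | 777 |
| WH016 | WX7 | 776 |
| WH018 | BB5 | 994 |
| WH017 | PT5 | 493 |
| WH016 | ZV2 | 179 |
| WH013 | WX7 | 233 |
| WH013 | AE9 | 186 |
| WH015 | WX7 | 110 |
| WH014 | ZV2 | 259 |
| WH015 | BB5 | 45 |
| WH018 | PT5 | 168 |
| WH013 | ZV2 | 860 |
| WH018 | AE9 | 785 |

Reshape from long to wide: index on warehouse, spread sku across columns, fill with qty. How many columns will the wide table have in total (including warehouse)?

1 column for warehouse plus 5 distinct sku values → 6 columns.

6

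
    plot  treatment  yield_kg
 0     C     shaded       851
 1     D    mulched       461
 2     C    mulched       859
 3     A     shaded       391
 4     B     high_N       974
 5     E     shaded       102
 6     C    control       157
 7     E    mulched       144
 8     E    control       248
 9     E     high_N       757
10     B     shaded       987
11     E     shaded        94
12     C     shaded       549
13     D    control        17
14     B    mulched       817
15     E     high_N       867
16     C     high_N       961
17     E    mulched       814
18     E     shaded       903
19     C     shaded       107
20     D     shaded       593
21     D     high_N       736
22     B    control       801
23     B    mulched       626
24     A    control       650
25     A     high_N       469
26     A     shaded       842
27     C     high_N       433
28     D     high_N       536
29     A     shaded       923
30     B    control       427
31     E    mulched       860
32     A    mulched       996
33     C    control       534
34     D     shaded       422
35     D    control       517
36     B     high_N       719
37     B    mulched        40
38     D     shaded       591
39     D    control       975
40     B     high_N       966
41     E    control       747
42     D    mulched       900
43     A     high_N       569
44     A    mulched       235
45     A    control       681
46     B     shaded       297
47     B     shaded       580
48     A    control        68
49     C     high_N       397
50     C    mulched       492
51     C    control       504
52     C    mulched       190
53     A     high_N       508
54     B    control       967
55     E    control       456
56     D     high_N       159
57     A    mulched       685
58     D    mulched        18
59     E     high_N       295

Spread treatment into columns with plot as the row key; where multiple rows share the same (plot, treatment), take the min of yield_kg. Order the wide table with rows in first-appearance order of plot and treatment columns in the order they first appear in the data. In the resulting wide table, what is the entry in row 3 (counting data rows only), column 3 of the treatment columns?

469

With rows in first-appearance order of plot, row 3 is plot=A. treatment columns in first-appearance order: shaded, mulched, high_N, control; column 3 is high_N.
Long rows with plot=A, treatment=high_N: min(469, 569, 508) = 469.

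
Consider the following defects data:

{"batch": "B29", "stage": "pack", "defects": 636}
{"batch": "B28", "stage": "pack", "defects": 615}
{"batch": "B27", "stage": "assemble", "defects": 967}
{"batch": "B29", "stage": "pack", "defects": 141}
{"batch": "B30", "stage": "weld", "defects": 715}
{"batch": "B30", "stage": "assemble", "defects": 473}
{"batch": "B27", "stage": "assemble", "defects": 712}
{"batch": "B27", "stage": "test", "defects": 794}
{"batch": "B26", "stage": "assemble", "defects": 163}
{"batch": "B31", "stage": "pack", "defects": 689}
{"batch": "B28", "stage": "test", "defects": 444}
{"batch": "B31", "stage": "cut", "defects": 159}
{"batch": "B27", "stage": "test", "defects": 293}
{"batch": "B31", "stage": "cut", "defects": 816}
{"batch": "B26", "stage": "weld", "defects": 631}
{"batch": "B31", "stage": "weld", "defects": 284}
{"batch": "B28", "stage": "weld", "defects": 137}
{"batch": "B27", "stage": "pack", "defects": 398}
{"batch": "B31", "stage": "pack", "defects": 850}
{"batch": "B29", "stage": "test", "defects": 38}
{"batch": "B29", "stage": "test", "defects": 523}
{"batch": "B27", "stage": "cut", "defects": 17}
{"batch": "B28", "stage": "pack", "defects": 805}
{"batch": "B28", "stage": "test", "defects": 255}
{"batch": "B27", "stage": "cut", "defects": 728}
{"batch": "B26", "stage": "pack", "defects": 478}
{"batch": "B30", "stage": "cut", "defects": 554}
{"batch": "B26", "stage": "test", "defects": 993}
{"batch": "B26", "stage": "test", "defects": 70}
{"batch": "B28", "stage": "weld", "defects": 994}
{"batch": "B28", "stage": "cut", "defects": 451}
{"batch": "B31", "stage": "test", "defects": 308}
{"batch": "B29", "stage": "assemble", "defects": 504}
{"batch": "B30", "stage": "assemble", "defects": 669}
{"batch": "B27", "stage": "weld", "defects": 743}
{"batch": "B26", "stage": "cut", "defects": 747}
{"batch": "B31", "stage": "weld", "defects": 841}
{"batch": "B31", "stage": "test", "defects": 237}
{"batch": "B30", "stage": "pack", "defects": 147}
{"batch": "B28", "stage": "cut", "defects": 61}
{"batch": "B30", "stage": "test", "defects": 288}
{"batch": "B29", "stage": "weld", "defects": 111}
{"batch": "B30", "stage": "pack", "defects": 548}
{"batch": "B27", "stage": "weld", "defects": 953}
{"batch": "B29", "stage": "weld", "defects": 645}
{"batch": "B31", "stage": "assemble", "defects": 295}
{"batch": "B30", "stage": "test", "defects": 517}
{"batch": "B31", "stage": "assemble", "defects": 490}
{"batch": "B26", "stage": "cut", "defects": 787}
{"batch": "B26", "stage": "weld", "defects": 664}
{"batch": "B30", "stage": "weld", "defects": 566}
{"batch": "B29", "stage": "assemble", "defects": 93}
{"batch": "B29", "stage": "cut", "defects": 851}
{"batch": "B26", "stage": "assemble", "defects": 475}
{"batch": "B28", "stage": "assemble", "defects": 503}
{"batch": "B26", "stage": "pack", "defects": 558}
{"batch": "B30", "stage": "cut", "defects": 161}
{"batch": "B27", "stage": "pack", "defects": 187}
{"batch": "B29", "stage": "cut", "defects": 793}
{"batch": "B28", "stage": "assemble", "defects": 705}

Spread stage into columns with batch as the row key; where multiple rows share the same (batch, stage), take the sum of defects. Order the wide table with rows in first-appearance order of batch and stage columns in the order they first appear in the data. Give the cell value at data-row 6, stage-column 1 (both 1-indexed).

1539

With rows in first-appearance order of batch, row 6 is batch=B31. stage columns in first-appearance order: pack, assemble, weld, test, cut; column 1 is pack.
Long rows with batch=B31, stage=pack: 689 + 850 = 1539.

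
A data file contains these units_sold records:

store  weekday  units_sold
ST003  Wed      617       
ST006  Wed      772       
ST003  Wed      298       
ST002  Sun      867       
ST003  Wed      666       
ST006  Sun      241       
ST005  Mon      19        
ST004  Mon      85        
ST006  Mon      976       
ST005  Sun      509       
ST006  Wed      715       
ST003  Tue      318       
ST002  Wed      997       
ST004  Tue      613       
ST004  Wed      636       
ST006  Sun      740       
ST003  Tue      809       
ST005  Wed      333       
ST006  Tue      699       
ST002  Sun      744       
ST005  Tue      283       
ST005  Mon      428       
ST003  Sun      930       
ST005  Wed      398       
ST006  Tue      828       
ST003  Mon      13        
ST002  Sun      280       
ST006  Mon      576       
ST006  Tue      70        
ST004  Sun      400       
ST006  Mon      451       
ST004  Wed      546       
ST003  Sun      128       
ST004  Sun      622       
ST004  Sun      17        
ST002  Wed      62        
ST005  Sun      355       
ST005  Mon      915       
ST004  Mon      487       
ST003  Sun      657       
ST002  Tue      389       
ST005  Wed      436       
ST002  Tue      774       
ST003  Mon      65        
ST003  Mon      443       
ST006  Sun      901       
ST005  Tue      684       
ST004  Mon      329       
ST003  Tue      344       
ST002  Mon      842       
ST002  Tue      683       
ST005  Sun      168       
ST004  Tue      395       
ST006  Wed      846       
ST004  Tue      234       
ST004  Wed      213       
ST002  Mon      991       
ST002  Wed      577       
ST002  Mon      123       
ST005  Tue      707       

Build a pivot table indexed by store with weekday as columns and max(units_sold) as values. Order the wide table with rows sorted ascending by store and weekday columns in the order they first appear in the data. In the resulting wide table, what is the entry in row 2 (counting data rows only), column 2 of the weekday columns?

With rows sorted ascending by store, row 2 is store=ST003. weekday columns in first-appearance order: Wed, Sun, Mon, Tue; column 2 is Sun.
Long rows with store=ST003, weekday=Sun: max(930, 128, 657) = 930.

930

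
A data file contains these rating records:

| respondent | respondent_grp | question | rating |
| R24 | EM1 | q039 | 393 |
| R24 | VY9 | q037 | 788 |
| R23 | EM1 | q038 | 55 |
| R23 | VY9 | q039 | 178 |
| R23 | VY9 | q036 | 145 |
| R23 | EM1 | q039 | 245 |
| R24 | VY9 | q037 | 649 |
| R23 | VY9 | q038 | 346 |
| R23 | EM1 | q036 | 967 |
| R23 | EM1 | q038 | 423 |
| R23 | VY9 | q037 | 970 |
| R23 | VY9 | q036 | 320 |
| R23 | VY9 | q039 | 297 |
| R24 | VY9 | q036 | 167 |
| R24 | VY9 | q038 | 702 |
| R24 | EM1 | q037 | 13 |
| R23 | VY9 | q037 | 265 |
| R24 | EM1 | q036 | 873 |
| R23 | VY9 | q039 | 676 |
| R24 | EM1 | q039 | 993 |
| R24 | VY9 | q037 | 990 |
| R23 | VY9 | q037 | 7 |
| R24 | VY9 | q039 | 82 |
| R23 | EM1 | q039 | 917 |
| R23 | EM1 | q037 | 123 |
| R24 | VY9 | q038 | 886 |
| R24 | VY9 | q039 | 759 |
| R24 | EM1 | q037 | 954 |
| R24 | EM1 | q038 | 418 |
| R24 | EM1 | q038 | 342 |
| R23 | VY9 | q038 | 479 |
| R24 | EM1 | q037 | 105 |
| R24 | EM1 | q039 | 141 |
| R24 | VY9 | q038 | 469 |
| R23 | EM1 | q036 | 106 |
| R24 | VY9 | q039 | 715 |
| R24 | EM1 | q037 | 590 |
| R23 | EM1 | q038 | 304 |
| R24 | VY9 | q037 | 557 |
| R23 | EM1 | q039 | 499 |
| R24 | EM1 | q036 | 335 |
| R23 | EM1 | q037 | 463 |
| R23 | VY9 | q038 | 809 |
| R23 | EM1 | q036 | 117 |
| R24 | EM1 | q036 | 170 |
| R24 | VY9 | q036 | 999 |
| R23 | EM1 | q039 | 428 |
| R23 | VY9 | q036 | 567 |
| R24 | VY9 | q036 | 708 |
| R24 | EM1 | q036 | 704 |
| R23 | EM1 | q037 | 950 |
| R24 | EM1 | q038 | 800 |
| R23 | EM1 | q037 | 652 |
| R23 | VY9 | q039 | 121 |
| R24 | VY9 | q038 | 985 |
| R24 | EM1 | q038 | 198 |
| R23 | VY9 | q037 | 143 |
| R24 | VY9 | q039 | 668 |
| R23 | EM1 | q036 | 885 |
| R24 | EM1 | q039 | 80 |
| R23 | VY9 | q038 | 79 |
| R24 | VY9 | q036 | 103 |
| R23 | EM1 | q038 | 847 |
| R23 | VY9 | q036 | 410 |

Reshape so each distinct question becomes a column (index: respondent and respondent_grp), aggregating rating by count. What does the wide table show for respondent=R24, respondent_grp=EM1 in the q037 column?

4

Rows with respondent=R24, respondent_grp=EM1 and question=q037: rating values are 13, 954, 105, 590.
4 rows match — count = 4.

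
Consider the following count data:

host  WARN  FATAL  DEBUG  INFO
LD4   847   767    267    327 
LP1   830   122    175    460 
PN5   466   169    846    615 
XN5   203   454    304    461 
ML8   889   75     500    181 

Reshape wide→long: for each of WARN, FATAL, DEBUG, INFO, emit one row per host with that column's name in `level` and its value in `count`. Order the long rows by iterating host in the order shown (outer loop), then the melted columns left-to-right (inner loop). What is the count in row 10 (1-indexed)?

20 rows total (5 × 4). Row 10: index ⌊(10-1)/4⌋ = 2 into host → PN5; (10-1) mod 4 = 1 into the melted columns → FATAL.
So row 10 is (PN5, FATAL, 169); count = 169.

169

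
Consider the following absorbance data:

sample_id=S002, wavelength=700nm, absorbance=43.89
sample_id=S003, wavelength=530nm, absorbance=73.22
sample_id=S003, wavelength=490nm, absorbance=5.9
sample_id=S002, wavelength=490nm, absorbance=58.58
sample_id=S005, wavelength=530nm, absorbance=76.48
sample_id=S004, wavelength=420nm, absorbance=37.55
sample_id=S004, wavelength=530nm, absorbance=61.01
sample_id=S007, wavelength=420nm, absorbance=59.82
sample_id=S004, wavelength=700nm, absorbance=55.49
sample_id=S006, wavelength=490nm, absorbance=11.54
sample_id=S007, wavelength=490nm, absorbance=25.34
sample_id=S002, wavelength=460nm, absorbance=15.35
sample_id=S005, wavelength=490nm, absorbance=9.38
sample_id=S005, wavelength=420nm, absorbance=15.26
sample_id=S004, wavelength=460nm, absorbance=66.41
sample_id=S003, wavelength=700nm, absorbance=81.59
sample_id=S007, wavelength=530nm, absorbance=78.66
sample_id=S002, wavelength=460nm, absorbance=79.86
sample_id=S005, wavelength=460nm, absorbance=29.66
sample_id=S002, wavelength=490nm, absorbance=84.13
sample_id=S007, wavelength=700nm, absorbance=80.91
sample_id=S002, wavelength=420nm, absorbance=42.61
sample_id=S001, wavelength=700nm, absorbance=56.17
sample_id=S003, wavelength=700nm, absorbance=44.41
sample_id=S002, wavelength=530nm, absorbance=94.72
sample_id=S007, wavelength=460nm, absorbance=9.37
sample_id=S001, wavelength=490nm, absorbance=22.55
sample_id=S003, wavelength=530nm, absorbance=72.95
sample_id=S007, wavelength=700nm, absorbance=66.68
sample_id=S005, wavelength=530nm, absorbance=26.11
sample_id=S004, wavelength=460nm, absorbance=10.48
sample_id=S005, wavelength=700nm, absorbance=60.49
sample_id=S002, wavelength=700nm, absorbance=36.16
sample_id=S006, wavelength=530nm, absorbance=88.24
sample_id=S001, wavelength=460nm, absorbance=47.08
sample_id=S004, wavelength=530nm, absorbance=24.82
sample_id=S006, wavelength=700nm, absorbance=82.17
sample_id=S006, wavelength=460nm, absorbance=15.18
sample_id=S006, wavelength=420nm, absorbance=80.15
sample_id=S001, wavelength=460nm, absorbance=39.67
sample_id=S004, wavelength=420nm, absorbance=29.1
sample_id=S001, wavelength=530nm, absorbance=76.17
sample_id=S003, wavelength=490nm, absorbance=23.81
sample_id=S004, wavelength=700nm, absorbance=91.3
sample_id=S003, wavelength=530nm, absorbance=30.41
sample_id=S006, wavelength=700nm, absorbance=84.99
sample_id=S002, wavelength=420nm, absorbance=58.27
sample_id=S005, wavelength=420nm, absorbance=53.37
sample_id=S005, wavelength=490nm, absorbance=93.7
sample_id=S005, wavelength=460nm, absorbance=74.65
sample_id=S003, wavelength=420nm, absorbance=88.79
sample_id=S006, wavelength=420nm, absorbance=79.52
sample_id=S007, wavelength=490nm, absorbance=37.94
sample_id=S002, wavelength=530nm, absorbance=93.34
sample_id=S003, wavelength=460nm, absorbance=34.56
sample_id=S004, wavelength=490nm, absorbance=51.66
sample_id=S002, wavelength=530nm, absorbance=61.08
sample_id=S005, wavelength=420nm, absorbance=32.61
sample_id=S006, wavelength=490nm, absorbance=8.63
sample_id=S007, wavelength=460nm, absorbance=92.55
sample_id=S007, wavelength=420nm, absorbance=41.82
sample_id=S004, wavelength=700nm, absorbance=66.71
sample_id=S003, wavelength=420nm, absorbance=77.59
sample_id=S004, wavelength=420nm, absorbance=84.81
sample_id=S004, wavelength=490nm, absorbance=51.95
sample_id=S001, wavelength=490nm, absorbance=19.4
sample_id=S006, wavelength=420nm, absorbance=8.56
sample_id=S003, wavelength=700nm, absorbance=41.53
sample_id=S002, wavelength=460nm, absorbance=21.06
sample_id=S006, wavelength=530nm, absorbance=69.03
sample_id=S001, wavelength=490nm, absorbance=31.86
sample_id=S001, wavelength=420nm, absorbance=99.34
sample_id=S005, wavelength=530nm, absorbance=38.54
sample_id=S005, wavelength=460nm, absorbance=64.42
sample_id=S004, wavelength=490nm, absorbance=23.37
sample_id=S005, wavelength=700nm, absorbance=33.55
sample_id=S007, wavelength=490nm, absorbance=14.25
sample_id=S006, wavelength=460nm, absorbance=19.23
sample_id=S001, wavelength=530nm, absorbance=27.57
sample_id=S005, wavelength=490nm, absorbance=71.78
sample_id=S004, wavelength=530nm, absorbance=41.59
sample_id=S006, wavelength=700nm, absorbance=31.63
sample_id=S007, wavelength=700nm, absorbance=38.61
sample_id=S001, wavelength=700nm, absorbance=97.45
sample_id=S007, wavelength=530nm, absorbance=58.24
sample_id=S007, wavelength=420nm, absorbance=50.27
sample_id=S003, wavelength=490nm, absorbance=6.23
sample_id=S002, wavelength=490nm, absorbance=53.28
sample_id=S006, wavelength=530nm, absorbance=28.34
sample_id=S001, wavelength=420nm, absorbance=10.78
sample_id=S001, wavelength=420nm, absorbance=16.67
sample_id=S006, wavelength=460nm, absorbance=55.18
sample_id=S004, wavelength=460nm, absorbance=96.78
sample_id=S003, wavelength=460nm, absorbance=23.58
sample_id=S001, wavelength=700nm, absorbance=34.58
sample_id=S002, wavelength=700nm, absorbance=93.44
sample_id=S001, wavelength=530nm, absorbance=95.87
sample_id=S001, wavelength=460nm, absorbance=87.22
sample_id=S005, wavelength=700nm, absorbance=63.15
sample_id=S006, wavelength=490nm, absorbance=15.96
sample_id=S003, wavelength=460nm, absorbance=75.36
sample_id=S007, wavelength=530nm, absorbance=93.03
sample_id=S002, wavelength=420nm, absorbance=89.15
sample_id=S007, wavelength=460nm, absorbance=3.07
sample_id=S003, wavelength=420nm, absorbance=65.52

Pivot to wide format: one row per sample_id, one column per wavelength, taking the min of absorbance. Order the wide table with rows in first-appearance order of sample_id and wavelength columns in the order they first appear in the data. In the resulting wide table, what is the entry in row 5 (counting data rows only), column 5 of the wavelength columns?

3.07

With rows in first-appearance order of sample_id, row 5 is sample_id=S007. wavelength columns in first-appearance order: 700nm, 530nm, 490nm, 420nm, 460nm; column 5 is 460nm.
Long rows with sample_id=S007, wavelength=460nm: min(9.37, 92.55, 3.07) = 3.07.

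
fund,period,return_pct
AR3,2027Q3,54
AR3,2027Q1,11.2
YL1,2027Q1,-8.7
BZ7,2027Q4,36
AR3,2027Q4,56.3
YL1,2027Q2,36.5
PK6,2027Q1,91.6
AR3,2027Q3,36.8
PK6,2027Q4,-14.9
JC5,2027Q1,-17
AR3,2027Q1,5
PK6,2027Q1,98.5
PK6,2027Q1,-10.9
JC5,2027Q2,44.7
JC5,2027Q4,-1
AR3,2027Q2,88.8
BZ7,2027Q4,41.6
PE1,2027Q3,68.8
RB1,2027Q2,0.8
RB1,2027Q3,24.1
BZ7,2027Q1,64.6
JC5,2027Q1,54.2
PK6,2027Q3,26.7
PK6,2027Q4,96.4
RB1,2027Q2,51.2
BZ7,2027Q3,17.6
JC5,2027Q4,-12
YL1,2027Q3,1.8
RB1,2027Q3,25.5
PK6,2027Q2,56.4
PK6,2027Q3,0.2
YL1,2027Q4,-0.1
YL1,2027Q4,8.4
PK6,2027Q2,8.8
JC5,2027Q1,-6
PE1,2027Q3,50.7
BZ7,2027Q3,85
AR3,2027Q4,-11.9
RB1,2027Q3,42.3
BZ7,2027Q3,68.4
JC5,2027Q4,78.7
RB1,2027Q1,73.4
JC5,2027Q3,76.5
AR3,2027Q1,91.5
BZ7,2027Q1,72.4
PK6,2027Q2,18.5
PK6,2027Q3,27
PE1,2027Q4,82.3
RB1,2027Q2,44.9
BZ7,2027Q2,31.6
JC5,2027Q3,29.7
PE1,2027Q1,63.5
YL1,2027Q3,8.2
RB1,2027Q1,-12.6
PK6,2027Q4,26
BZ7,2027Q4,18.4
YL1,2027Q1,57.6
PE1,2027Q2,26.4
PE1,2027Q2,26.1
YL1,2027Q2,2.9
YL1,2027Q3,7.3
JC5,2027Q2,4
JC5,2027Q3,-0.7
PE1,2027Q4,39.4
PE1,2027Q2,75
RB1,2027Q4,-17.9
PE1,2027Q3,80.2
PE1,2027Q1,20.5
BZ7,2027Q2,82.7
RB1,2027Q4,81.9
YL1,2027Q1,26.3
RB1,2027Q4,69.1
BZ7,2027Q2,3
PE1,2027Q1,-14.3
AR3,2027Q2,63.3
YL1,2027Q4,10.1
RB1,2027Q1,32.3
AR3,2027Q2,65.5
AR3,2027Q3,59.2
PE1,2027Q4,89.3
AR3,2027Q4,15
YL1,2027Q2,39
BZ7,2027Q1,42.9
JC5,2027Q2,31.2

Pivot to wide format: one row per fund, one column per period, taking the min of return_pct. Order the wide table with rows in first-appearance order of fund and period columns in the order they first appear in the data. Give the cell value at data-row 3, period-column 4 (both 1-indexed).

3

With rows in first-appearance order of fund, row 3 is fund=BZ7. period columns in first-appearance order: 2027Q3, 2027Q1, 2027Q4, 2027Q2; column 4 is 2027Q2.
Long rows with fund=BZ7, period=2027Q2: min(31.6, 82.7, 3) = 3.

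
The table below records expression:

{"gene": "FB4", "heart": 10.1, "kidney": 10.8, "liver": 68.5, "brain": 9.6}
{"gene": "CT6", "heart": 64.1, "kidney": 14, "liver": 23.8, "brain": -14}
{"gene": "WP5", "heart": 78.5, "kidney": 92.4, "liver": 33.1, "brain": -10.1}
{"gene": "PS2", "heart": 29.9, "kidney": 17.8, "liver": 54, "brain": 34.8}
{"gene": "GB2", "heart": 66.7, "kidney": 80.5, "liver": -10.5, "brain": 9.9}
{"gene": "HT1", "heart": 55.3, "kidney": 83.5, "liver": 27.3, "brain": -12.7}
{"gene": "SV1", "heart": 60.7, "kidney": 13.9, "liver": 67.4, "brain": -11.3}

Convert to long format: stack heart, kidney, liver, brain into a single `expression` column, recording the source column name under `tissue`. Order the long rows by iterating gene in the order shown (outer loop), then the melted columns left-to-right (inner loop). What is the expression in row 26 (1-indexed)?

28 rows total (7 × 4). Row 26: index ⌊(26-1)/4⌋ = 6 into gene → SV1; (26-1) mod 4 = 1 into the melted columns → kidney.
So row 26 is (SV1, kidney, 13.9); expression = 13.9.

13.9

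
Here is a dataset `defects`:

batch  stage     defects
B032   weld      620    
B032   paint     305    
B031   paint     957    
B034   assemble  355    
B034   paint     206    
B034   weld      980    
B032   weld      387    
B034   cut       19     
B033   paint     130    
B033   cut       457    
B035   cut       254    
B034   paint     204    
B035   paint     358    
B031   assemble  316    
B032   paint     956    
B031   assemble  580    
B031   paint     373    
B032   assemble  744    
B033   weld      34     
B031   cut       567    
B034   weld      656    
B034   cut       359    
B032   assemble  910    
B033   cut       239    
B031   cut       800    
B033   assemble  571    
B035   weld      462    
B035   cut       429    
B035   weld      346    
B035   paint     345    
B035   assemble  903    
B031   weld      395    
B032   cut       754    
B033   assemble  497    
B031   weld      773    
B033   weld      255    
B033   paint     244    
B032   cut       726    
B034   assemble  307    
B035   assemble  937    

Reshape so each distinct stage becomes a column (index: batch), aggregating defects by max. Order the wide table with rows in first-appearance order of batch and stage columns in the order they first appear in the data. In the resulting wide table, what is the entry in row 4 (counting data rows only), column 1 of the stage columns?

With rows in first-appearance order of batch, row 4 is batch=B033. stage columns in first-appearance order: weld, paint, assemble, cut; column 1 is weld.
Long rows with batch=B033, stage=weld: max(34, 255) = 255.

255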